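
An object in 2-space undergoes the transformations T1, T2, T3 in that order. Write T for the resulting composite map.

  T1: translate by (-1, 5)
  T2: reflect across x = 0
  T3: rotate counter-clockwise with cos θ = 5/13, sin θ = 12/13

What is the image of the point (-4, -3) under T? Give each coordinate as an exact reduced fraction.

T1 translate by (-1, 5): (-4, -3) → (-5, 2)
T2 reflect across x = 0: (-5, 2) → (5, 2)
T3 rotate counter-clockwise with cos θ = 5/13, sin θ = 12/13: (5, 2) → (1/13, 70/13)

T(p) = (1/13, 70/13)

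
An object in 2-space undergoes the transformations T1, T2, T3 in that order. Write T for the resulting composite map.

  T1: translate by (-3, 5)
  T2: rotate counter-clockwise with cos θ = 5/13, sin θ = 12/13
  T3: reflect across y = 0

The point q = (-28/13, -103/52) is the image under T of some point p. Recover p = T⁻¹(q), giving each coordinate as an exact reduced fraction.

T1 = [1 0 -3; 0 1 5; 0 0 1]
T2·T1 = [5/13 -12/13 -75/13; 12/13 5/13 -11/13; 0 0 1]
T3·…·T1 = [5/13 -12/13 -75/13; -12/13 -5/13 11/13; 0 0 1]
det M = -1; M⁻¹ = [5/13 -12/13 3; -12/13 -5/13 -5; 0 0 1]
M⁻¹ · (-28/13, -103/52)ᵀ = (4, -9/4)ᵀ

p = (4, -9/4)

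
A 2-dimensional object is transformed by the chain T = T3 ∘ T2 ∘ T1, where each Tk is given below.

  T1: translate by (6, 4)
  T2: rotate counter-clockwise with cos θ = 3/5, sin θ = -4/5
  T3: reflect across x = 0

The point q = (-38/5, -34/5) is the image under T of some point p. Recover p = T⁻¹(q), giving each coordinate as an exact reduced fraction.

T1 = [1 0 6; 0 1 4; 0 0 1]
T2·T1 = [3/5 4/5 34/5; -4/5 3/5 -12/5; 0 0 1]
T3·…·T1 = [-3/5 -4/5 -34/5; -4/5 3/5 -12/5; 0 0 1]
det M = -1; M⁻¹ = [-3/5 -4/5 -6; -4/5 3/5 -4; 0 0 1]
M⁻¹ · (-38/5, -34/5)ᵀ = (4, -2)ᵀ

p = (4, -2)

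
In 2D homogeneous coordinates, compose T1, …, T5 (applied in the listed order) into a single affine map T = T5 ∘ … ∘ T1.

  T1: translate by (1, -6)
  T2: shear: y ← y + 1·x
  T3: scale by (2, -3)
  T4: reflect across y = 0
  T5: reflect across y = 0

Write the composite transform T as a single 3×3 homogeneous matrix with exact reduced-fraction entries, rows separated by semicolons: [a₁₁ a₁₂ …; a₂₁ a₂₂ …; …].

T = [2 0 2; -3 -3 15; 0 0 1]

T1 = [1 0 1; 0 1 -6; 0 0 1]
T2·T1 = [1 0 1; 1 1 -5; 0 0 1]
T3·…·T1 = [2 0 2; -3 -3 15; 0 0 1]
T4·…·T1 = [2 0 2; 3 3 -15; 0 0 1]
T5·…·T1 = [2 0 2; -3 -3 15; 0 0 1]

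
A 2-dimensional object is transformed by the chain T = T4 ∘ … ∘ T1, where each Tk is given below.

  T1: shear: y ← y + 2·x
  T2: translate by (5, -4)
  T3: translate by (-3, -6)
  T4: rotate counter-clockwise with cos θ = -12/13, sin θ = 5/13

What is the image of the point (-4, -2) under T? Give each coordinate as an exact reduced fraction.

T(p) = (124/13, 230/13)

T1 shear: y ← y + 2·x: (-4, -2) → (-4, -10)
T2 translate by (5, -4): (-4, -10) → (1, -14)
T3 translate by (-3, -6): (1, -14) → (-2, -20)
T4 rotate counter-clockwise with cos θ = -12/13, sin θ = 5/13: (-2, -20) → (124/13, 230/13)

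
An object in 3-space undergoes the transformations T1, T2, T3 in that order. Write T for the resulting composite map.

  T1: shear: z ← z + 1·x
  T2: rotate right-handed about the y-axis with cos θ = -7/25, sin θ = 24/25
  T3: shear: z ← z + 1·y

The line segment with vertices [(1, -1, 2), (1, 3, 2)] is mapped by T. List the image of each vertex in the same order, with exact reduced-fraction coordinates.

image vertices: (13/5, -1, -14/5), (13/5, 3, 6/5)

T1 shear: z ← z + 1·x: (1, -1, 2) → (1, -1, 3); (1, 3, 2) → (1, 3, 3)
T2 rotate right-handed about the y-axis with cos θ = -7/25, sin θ = 24/25: (1, -1, 3) → (13/5, -1, -9/5); (1, 3, 3) → (13/5, 3, -9/5)
T3 shear: z ← z + 1·y: (13/5, -1, -9/5) → (13/5, -1, -14/5); (13/5, 3, -9/5) → (13/5, 3, 6/5)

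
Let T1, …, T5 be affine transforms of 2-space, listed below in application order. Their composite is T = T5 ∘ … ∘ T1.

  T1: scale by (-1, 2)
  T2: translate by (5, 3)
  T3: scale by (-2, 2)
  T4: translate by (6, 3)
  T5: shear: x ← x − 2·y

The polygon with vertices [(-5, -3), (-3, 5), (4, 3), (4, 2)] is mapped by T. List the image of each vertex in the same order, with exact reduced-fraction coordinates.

image vertices: (-8, -3), (-68, 29), (-38, 21), (-30, 17)

T1 scale by (-1, 2): (-5, -3) → (5, -6); (-3, 5) → (3, 10); (4, 3) → (-4, 6); (4, 2) → (-4, 4)
T2 translate by (5, 3): (5, -6) → (10, -3); (3, 10) → (8, 13); (-4, 6) → (1, 9); (-4, 4) → (1, 7)
T3 scale by (-2, 2): (10, -3) → (-20, -6); (8, 13) → (-16, 26); (1, 9) → (-2, 18); (1, 7) → (-2, 14)
T4 translate by (6, 3): (-20, -6) → (-14, -3); (-16, 26) → (-10, 29); (-2, 18) → (4, 21); (-2, 14) → (4, 17)
T5 shear: x ← x − 2·y: (-14, -3) → (-8, -3); (-10, 29) → (-68, 29); (4, 21) → (-38, 21); (4, 17) → (-30, 17)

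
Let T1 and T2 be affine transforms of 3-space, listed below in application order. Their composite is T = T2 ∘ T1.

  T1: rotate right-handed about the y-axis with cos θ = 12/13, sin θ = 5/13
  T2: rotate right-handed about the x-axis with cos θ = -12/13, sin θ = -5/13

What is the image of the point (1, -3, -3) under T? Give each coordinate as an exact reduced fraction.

T(p) = (-3/13, 263/169, 687/169)

T1 rotate right-handed about the y-axis with cos θ = 12/13, sin θ = 5/13: (1, -3, -3) → (-3/13, -3, -41/13)
T2 rotate right-handed about the x-axis with cos θ = -12/13, sin θ = -5/13: (-3/13, -3, -41/13) → (-3/13, 263/169, 687/169)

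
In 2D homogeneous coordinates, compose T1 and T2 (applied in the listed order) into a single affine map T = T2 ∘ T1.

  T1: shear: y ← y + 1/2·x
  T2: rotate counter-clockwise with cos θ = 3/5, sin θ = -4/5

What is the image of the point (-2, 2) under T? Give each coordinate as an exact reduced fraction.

T(p) = (-2/5, 11/5)

T1 shear: y ← y + 1/2·x: (-2, 2) → (-2, 1)
T2 rotate counter-clockwise with cos θ = 3/5, sin θ = -4/5: (-2, 1) → (-2/5, 11/5)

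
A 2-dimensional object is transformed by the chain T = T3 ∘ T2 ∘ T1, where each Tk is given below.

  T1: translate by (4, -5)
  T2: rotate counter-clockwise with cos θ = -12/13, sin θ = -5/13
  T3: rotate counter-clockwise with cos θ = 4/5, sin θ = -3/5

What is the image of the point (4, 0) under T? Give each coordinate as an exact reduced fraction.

T1 translate by (4, -5): (4, 0) → (8, -5)
T2 rotate counter-clockwise with cos θ = -12/13, sin θ = -5/13: (8, -5) → (-121/13, 20/13)
T3 rotate counter-clockwise with cos θ = 4/5, sin θ = -3/5: (-121/13, 20/13) → (-424/65, 443/65)

T(p) = (-424/65, 443/65)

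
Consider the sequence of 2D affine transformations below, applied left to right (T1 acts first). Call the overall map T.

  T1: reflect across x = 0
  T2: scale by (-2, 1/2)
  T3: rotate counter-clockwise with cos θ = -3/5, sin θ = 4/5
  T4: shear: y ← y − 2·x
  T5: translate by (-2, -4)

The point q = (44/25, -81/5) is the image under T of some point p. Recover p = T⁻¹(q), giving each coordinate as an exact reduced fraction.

T1 = [-1 0 0; 0 1 0; 0 0 1]
T2·T1 = [2 0 0; 0 1/2 0; 0 0 1]
T3·…·T1 = [-6/5 -2/5 0; 8/5 -3/10 0; 0 0 1]
T4·…·T1 = [-6/5 -2/5 0; 4 1/2 0; 0 0 1]
T5·…·T1 = [-6/5 -2/5 -2; 4 1/2 -4; 0 0 1]
det M = 1; M⁻¹ = [1/2 2/5 13/5; -4 -6/5 -64/5; 0 0 1]
M⁻¹ · (44/25, -81/5)ᵀ = (-3, -2/5)ᵀ

p = (-3, -2/5)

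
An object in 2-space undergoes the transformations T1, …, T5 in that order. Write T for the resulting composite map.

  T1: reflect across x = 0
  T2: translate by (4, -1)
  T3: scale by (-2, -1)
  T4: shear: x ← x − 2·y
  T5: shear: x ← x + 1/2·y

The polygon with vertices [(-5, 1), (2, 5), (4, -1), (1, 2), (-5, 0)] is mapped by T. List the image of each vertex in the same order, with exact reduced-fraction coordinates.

T1 reflect across x = 0: (-5, 1) → (5, 1); (2, 5) → (-2, 5); (4, -1) → (-4, -1); (1, 2) → (-1, 2); (-5, 0) → (5, 0)
T2 translate by (4, -1): (5, 1) → (9, 0); (-2, 5) → (2, 4); (-4, -1) → (0, -2); (-1, 2) → (3, 1); (5, 0) → (9, -1)
T3 scale by (-2, -1): (9, 0) → (-18, 0); (2, 4) → (-4, -4); (0, -2) → (0, 2); (3, 1) → (-6, -1); (9, -1) → (-18, 1)
T4 shear: x ← x − 2·y: (-18, 0) → (-18, 0); (-4, -4) → (4, -4); (0, 2) → (-4, 2); (-6, -1) → (-4, -1); (-18, 1) → (-20, 1)
T5 shear: x ← x + 1/2·y: (-18, 0) → (-18, 0); (4, -4) → (2, -4); (-4, 2) → (-3, 2); (-4, -1) → (-9/2, -1); (-20, 1) → (-39/2, 1)

image vertices: (-18, 0), (2, -4), (-3, 2), (-9/2, -1), (-39/2, 1)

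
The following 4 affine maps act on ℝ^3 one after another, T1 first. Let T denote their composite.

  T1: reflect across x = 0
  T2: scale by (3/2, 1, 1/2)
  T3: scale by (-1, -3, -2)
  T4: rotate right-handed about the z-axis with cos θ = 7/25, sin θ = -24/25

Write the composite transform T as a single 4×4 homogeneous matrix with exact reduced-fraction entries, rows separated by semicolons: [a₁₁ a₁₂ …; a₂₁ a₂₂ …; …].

T = [21/50 -72/25 0 0; -36/25 -21/25 0 0; 0 0 -1 0; 0 0 0 1]

T1 = [-1 0 0 0; 0 1 0 0; 0 0 1 0; 0 0 0 1]
T2·T1 = [-3/2 0 0 0; 0 1 0 0; 0 0 1/2 0; 0 0 0 1]
T3·…·T1 = [3/2 0 0 0; 0 -3 0 0; 0 0 -1 0; 0 0 0 1]
T4·…·T1 = [21/50 -72/25 0 0; -36/25 -21/25 0 0; 0 0 -1 0; 0 0 0 1]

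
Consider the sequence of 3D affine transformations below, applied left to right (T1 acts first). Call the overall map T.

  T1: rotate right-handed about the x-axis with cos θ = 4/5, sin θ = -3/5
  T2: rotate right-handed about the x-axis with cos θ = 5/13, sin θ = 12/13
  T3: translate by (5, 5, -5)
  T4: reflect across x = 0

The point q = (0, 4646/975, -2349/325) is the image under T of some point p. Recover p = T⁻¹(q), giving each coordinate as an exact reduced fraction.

p = (-5, -4/3, -9/5)

T1 = [1 0 0 0; 0 4/5 3/5 0; 0 -3/5 4/5 0; 0 0 0 1]
T2·T1 = [1 0 0 0; 0 56/65 -33/65 0; 0 33/65 56/65 0; 0 0 0 1]
T3·…·T1 = [1 0 0 5; 0 56/65 -33/65 5; 0 33/65 56/65 -5; 0 0 0 1]
T4·…·T1 = [-1 0 0 -5; 0 56/65 -33/65 5; 0 33/65 56/65 -5; 0 0 0 1]
det M = -1; M⁻¹ = [-1 0 0 -5; 0 56/65 33/65 -23/13; 0 -33/65 56/65 89/13; 0 0 0 1]
M⁻¹ · (0, 4646/975, -2349/325)ᵀ = (-5, -4/3, -9/5)ᵀ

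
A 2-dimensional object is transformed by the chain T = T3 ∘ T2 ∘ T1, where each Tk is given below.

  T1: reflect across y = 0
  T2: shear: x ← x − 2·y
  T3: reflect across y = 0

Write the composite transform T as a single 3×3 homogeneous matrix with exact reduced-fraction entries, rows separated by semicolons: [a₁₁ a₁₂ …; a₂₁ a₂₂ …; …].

T = [1 2 0; 0 1 0; 0 0 1]

T1 = [1 0 0; 0 -1 0; 0 0 1]
T2·T1 = [1 2 0; 0 -1 0; 0 0 1]
T3·…·T1 = [1 2 0; 0 1 0; 0 0 1]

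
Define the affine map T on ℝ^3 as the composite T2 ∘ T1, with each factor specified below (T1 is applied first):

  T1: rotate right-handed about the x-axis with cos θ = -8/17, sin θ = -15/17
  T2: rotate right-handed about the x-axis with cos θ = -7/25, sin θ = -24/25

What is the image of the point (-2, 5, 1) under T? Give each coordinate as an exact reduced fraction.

T(p) = (-2, -1817/425, 1181/425)

T1 rotate right-handed about the x-axis with cos θ = -8/17, sin θ = -15/17: (-2, 5, 1) → (-2, -25/17, -83/17)
T2 rotate right-handed about the x-axis with cos θ = -7/25, sin θ = -24/25: (-2, -25/17, -83/17) → (-2, -1817/425, 1181/425)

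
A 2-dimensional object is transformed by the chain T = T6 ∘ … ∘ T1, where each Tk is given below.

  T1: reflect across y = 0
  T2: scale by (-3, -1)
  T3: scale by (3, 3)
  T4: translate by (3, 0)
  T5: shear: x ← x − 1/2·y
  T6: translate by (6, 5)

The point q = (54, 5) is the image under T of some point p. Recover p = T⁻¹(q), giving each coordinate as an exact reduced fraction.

p = (-5, 0)

T1 = [1 0 0; 0 -1 0; 0 0 1]
T2·T1 = [-3 0 0; 0 1 0; 0 0 1]
T3·…·T1 = [-9 0 0; 0 3 0; 0 0 1]
T4·…·T1 = [-9 0 3; 0 3 0; 0 0 1]
T5·…·T1 = [-9 -3/2 3; 0 3 0; 0 0 1]
T6·…·T1 = [-9 -3/2 9; 0 3 5; 0 0 1]
det M = -27; M⁻¹ = [-1/9 -1/18 23/18; 0 1/3 -5/3; 0 0 1]
M⁻¹ · (54, 5)ᵀ = (-5, 0)ᵀ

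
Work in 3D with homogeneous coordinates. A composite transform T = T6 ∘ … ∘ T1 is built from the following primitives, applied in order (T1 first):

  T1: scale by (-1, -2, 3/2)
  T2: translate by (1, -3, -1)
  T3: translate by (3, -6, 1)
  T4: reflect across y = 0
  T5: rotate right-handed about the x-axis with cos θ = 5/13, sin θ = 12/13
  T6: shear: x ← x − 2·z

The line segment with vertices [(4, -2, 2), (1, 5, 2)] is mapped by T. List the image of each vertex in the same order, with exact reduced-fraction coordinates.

image vertices: (-150/13, -11/13, 75/13), (-447/13, 59/13, 243/13)

T1 scale by (-1, -2, 3/2): (4, -2, 2) → (-4, 4, 3); (1, 5, 2) → (-1, -10, 3)
T2 translate by (1, -3, -1): (-4, 4, 3) → (-3, 1, 2); (-1, -10, 3) → (0, -13, 2)
T3 translate by (3, -6, 1): (-3, 1, 2) → (0, -5, 3); (0, -13, 2) → (3, -19, 3)
T4 reflect across y = 0: (0, -5, 3) → (0, 5, 3); (3, -19, 3) → (3, 19, 3)
T5 rotate right-handed about the x-axis with cos θ = 5/13, sin θ = 12/13: (0, 5, 3) → (0, -11/13, 75/13); (3, 19, 3) → (3, 59/13, 243/13)
T6 shear: x ← x − 2·z: (0, -11/13, 75/13) → (-150/13, -11/13, 75/13); (3, 59/13, 243/13) → (-447/13, 59/13, 243/13)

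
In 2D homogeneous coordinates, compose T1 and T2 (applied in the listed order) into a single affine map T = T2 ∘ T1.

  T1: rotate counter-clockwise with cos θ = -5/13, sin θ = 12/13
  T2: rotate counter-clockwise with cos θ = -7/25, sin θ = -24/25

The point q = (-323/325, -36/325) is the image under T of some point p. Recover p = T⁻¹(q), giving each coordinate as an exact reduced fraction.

p = (-1, 0)

T1 = [-5/13 -12/13 0; 12/13 -5/13 0; 0 0 1]
T2·T1 = [323/325 -36/325 0; 36/325 323/325 0; 0 0 1]
det M = 1; M⁻¹ = [323/325 36/325 0; -36/325 323/325 0; 0 0 1]
M⁻¹ · (-323/325, -36/325)ᵀ = (-1, 0)ᵀ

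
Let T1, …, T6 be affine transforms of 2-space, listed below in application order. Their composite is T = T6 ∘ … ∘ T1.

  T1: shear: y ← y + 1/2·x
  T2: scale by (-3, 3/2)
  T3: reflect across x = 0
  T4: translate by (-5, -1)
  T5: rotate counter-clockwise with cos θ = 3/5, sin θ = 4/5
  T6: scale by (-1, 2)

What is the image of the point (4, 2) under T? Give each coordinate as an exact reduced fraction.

T1 shear: y ← y + 1/2·x: (4, 2) → (4, 4)
T2 scale by (-3, 3/2): (4, 4) → (-12, 6)
T3 reflect across x = 0: (-12, 6) → (12, 6)
T4 translate by (-5, -1): (12, 6) → (7, 5)
T5 rotate counter-clockwise with cos θ = 3/5, sin θ = 4/5: (7, 5) → (1/5, 43/5)
T6 scale by (-1, 2): (1/5, 43/5) → (-1/5, 86/5)

T(p) = (-1/5, 86/5)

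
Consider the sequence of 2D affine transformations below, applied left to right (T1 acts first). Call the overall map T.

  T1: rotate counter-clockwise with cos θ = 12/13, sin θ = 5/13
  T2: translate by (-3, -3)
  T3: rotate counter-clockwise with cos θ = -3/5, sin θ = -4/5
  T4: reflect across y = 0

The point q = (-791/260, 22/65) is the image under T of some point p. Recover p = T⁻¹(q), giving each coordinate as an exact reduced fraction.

p = (5, -5/4)

T1 = [12/13 -5/13 0; 5/13 12/13 0; 0 0 1]
T2·T1 = [12/13 -5/13 -3; 5/13 12/13 -3; 0 0 1]
T3·…·T1 = [-16/65 63/65 -3/5; -63/65 -16/65 21/5; 0 0 1]
T4·…·T1 = [-16/65 63/65 -3/5; 63/65 16/65 -21/5; 0 0 1]
det M = -1; M⁻¹ = [-16/65 63/65 51/13; 63/65 16/65 21/13; 0 0 1]
M⁻¹ · (-791/260, 22/65)ᵀ = (5, -5/4)ᵀ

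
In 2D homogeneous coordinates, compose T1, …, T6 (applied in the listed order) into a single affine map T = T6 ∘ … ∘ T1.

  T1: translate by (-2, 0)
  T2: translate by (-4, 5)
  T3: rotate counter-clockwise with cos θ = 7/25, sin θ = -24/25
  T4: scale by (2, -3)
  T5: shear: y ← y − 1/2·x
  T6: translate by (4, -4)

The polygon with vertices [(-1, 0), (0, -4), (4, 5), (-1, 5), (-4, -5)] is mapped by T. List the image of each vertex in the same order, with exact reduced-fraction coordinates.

T1 translate by (-2, 0): (-1, 0) → (-3, 0); (0, -4) → (-2, -4); (4, 5) → (2, 5); (-1, 5) → (-3, 5); (-4, -5) → (-6, -5)
T2 translate by (-4, 5): (-3, 0) → (-7, 5); (-2, -4) → (-6, 1); (2, 5) → (-2, 10); (-3, 5) → (-7, 10); (-6, -5) → (-10, 0)
T3 rotate counter-clockwise with cos θ = 7/25, sin θ = -24/25: (-7, 5) → (71/25, 203/25); (-6, 1) → (-18/25, 151/25); (-2, 10) → (226/25, 118/25); (-7, 10) → (191/25, 238/25); (-10, 0) → (-14/5, 48/5)
T4 scale by (2, -3): (71/25, 203/25) → (142/25, -609/25); (-18/25, 151/25) → (-36/25, -453/25); (226/25, 118/25) → (452/25, -354/25); (191/25, 238/25) → (382/25, -714/25); (-14/5, 48/5) → (-28/5, -144/5)
T5 shear: y ← y − 1/2·x: (142/25, -609/25) → (142/25, -136/5); (-36/25, -453/25) → (-36/25, -87/5); (452/25, -354/25) → (452/25, -116/5); (382/25, -714/25) → (382/25, -181/5); (-28/5, -144/5) → (-28/5, -26)
T6 translate by (4, -4): (142/25, -136/5) → (242/25, -156/5); (-36/25, -87/5) → (64/25, -107/5); (452/25, -116/5) → (552/25, -136/5); (382/25, -181/5) → (482/25, -201/5); (-28/5, -26) → (-8/5, -30)

image vertices: (242/25, -156/5), (64/25, -107/5), (552/25, -136/5), (482/25, -201/5), (-8/5, -30)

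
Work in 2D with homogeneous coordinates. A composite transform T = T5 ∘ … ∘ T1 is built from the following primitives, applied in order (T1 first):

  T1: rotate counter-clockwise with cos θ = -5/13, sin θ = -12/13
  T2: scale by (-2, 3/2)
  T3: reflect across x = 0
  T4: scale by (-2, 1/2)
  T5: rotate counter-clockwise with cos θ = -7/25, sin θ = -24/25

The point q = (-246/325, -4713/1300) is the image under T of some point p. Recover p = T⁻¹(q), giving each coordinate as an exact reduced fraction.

p = (0, -1)

T1 = [-5/13 12/13 0; -12/13 -5/13 0; 0 0 1]
T2·T1 = [10/13 -24/13 0; -18/13 -15/26 0; 0 0 1]
T3·…·T1 = [-10/13 24/13 0; -18/13 -15/26 0; 0 0 1]
T4·…·T1 = [20/13 -48/13 0; -9/13 -15/52 0; 0 0 1]
T5·…·T1 = [-356/325 246/325 0; -417/325 4713/1300 0; 0 0 1]
det M = -3; M⁻¹ = [-1571/1300 82/325 0; -139/325 356/975 0; 0 0 1]
M⁻¹ · (-246/325, -4713/1300)ᵀ = (0, -1)ᵀ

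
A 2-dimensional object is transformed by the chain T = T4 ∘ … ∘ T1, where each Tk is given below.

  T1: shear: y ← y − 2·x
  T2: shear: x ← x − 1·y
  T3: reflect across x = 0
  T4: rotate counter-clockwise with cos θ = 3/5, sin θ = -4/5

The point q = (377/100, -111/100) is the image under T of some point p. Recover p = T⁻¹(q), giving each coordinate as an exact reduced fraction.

p = (-4/5, 3/4)

T1 = [1 0 0; -2 1 0; 0 0 1]
T2·T1 = [3 -1 0; -2 1 0; 0 0 1]
T3·…·T1 = [-3 1 0; -2 1 0; 0 0 1]
T4·…·T1 = [-17/5 7/5 0; 6/5 -1/5 0; 0 0 1]
det M = -1; M⁻¹ = [1/5 7/5 0; 6/5 17/5 0; 0 0 1]
M⁻¹ · (377/100, -111/100)ᵀ = (-4/5, 3/4)ᵀ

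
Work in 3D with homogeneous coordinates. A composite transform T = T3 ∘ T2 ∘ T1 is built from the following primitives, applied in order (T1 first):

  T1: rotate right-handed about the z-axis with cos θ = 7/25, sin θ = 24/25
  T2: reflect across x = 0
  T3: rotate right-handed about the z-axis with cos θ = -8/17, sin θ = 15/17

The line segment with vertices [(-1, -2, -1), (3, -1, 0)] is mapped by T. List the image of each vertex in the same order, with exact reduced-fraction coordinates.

T1 rotate right-handed about the z-axis with cos θ = 7/25, sin θ = 24/25: (-1, -2, -1) → (41/25, -38/25, -1); (3, -1, 0) → (9/5, 13/5, 0)
T2 reflect across x = 0: (41/25, -38/25, -1) → (-41/25, -38/25, -1); (9/5, 13/5, 0) → (-9/5, 13/5, 0)
T3 rotate right-handed about the z-axis with cos θ = -8/17, sin θ = 15/17: (-41/25, -38/25, -1) → (898/425, -311/425, -1); (-9/5, 13/5, 0) → (-123/85, -239/85, 0)

image vertices: (898/425, -311/425, -1), (-123/85, -239/85, 0)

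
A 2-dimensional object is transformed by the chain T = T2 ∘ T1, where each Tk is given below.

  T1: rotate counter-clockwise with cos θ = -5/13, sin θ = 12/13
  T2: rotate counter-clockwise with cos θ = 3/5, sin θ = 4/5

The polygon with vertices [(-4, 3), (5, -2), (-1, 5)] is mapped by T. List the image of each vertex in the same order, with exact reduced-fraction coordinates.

image vertices: (204/65, -253/65), (-283/65, 206/65), (-17/65, -331/65)

T1 rotate counter-clockwise with cos θ = -5/13, sin θ = 12/13: (-4, 3) → (-16/13, -63/13); (5, -2) → (-1/13, 70/13); (-1, 5) → (-55/13, -37/13)
T2 rotate counter-clockwise with cos θ = 3/5, sin θ = 4/5: (-16/13, -63/13) → (204/65, -253/65); (-1/13, 70/13) → (-283/65, 206/65); (-55/13, -37/13) → (-17/65, -331/65)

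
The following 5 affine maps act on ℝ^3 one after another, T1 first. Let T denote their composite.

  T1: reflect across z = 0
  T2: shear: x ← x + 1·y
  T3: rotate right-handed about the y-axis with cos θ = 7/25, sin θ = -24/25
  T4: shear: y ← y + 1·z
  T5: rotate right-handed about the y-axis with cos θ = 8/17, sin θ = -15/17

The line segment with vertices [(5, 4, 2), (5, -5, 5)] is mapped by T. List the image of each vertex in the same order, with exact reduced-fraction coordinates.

T1 reflect across z = 0: (5, 4, 2) → (5, 4, -2); (5, -5, 5) → (5, -5, -5)
T2 shear: x ← x + 1·y: (5, 4, -2) → (9, 4, -2); (5, -5, -5) → (0, -5, -5)
T3 rotate right-handed about the y-axis with cos θ = 7/25, sin θ = -24/25: (9, 4, -2) → (111/25, 4, 202/25); (0, -5, -5) → (24/5, -5, -7/5)
T4 shear: y ← y + 1·z: (111/25, 4, 202/25) → (111/25, 302/25, 202/25); (24/5, -5, -7/5) → (24/5, -32/5, -7/5)
T5 rotate right-handed about the y-axis with cos θ = 8/17, sin θ = -15/17: (111/25, 302/25, 202/25) → (-126/25, 302/25, 193/25); (24/5, -32/5, -7/5) → (297/85, -32/5, 304/85)

image vertices: (-126/25, 302/25, 193/25), (297/85, -32/5, 304/85)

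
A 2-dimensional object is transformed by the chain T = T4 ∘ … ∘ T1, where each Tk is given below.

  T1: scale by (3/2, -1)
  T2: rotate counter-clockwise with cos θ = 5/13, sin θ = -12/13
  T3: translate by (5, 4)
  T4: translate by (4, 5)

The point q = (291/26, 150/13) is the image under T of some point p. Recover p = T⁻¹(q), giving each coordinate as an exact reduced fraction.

p = (-1, -3)

T1 = [3/2 0 0; 0 -1 0; 0 0 1]
T2·T1 = [15/26 -12/13 0; -18/13 -5/13 0; 0 0 1]
T3·…·T1 = [15/26 -12/13 5; -18/13 -5/13 4; 0 0 1]
T4·…·T1 = [15/26 -12/13 9; -18/13 -5/13 9; 0 0 1]
det M = -3/2; M⁻¹ = [10/39 -8/13 42/13; -12/13 -5/13 153/13; 0 0 1]
M⁻¹ · (291/26, 150/13)ᵀ = (-1, -3)ᵀ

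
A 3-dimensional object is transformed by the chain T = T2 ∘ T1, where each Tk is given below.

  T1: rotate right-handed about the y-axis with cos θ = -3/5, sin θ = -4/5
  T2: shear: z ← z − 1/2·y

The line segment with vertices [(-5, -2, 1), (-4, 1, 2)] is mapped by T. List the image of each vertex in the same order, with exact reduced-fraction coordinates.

image vertices: (11/5, -2, -18/5), (4/5, 1, -49/10)

T1 rotate right-handed about the y-axis with cos θ = -3/5, sin θ = -4/5: (-5, -2, 1) → (11/5, -2, -23/5); (-4, 1, 2) → (4/5, 1, -22/5)
T2 shear: z ← z − 1/2·y: (11/5, -2, -23/5) → (11/5, -2, -18/5); (4/5, 1, -22/5) → (4/5, 1, -49/10)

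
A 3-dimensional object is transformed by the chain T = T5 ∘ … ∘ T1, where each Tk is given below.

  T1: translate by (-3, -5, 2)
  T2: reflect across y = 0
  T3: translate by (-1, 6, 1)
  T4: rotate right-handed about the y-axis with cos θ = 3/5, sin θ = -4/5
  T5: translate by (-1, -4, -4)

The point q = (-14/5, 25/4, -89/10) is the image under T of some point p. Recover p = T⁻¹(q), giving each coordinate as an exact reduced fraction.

p = (-1, 3/4, -9/2)

T1 = [1 0 0 -3; 0 1 0 -5; 0 0 1 2; 0 0 0 1]
T2·T1 = [1 0 0 -3; 0 -1 0 5; 0 0 1 2; 0 0 0 1]
T3·…·T1 = [1 0 0 -4; 0 -1 0 11; 0 0 1 3; 0 0 0 1]
T4·…·T1 = [3/5 0 -4/5 -24/5; 0 -1 0 11; 4/5 0 3/5 -7/5; 0 0 0 1]
T5·…·T1 = [3/5 0 -4/5 -29/5; 0 -1 0 7; 4/5 0 3/5 -27/5; 0 0 0 1]
det M = -1; M⁻¹ = [3/5 0 4/5 39/5; 0 -1 0 7; -4/5 0 3/5 -7/5; 0 0 0 1]
M⁻¹ · (-14/5, 25/4, -89/10)ᵀ = (-1, 3/4, -9/2)ᵀ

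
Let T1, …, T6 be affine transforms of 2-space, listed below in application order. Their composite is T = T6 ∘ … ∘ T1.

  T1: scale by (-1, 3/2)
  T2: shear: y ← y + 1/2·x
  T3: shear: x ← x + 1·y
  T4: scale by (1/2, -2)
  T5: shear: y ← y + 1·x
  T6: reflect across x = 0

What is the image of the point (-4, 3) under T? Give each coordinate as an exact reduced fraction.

T(p) = (-21/4, -31/4)

T1 scale by (-1, 3/2): (-4, 3) → (4, 9/2)
T2 shear: y ← y + 1/2·x: (4, 9/2) → (4, 13/2)
T3 shear: x ← x + 1·y: (4, 13/2) → (21/2, 13/2)
T4 scale by (1/2, -2): (21/2, 13/2) → (21/4, -13)
T5 shear: y ← y + 1·x: (21/4, -13) → (21/4, -31/4)
T6 reflect across x = 0: (21/4, -31/4) → (-21/4, -31/4)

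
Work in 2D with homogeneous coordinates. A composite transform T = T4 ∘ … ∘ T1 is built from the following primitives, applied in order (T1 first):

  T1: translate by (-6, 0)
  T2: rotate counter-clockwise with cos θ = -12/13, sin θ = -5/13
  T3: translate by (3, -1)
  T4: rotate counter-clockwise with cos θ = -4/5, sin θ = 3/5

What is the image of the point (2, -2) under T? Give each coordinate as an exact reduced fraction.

T1 translate by (-6, 0): (2, -2) → (-4, -2)
T2 rotate counter-clockwise with cos θ = -12/13, sin θ = -5/13: (-4, -2) → (38/13, 44/13)
T3 translate by (3, -1): (38/13, 44/13) → (77/13, 31/13)
T4 rotate counter-clockwise with cos θ = -4/5, sin θ = 3/5: (77/13, 31/13) → (-401/65, 107/65)

T(p) = (-401/65, 107/65)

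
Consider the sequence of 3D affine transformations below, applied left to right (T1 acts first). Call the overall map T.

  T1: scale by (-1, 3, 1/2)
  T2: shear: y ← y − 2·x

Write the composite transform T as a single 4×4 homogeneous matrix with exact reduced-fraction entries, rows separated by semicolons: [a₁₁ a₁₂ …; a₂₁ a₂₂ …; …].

T1 = [-1 0 0 0; 0 3 0 0; 0 0 1/2 0; 0 0 0 1]
T2·T1 = [-1 0 0 0; 2 3 0 0; 0 0 1/2 0; 0 0 0 1]

T = [-1 0 0 0; 2 3 0 0; 0 0 1/2 0; 0 0 0 1]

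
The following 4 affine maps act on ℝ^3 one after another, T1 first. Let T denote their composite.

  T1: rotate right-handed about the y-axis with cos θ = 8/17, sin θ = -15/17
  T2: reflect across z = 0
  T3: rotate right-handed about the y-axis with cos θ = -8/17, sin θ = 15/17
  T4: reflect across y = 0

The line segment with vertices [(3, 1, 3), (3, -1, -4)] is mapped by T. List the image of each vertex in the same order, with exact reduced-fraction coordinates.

T1 rotate right-handed about the y-axis with cos θ = 8/17, sin θ = -15/17: (3, 1, 3) → (-21/17, 1, 69/17); (3, -1, -4) → (84/17, -1, 13/17)
T2 reflect across z = 0: (-21/17, 1, 69/17) → (-21/17, 1, -69/17); (84/17, -1, 13/17) → (84/17, -1, -13/17)
T3 rotate right-handed about the y-axis with cos θ = -8/17, sin θ = 15/17: (-21/17, 1, -69/17) → (-3, 1, 3); (84/17, -1, -13/17) → (-3, -1, -4)
T4 reflect across y = 0: (-3, 1, 3) → (-3, -1, 3); (-3, -1, -4) → (-3, 1, -4)

image vertices: (-3, -1, 3), (-3, 1, -4)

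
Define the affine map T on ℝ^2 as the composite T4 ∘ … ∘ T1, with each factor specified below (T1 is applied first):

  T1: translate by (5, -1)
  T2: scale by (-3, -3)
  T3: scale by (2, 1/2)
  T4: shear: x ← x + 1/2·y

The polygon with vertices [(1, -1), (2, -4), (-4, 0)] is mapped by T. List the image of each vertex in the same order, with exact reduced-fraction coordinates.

T1 translate by (5, -1): (1, -1) → (6, -2); (2, -4) → (7, -5); (-4, 0) → (1, -1)
T2 scale by (-3, -3): (6, -2) → (-18, 6); (7, -5) → (-21, 15); (1, -1) → (-3, 3)
T3 scale by (2, 1/2): (-18, 6) → (-36, 3); (-21, 15) → (-42, 15/2); (-3, 3) → (-6, 3/2)
T4 shear: x ← x + 1/2·y: (-36, 3) → (-69/2, 3); (-42, 15/2) → (-153/4, 15/2); (-6, 3/2) → (-21/4, 3/2)

image vertices: (-69/2, 3), (-153/4, 15/2), (-21/4, 3/2)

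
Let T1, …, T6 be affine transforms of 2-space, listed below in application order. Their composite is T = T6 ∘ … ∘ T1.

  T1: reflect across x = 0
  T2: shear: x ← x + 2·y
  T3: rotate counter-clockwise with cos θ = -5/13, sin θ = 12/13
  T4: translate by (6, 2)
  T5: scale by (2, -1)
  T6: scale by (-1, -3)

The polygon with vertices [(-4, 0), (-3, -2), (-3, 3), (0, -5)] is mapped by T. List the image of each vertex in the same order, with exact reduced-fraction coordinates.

image vertices: (-116/13, 222/13), (-214/13, 72/13), (6/13, 357/13), (-376/13, -207/13)

T1 reflect across x = 0: (-4, 0) → (4, 0); (-3, -2) → (3, -2); (-3, 3) → (3, 3); (0, -5) → (0, -5)
T2 shear: x ← x + 2·y: (4, 0) → (4, 0); (3, -2) → (-1, -2); (3, 3) → (9, 3); (0, -5) → (-10, -5)
T3 rotate counter-clockwise with cos θ = -5/13, sin θ = 12/13: (4, 0) → (-20/13, 48/13); (-1, -2) → (29/13, -2/13); (9, 3) → (-81/13, 93/13); (-10, -5) → (110/13, -95/13)
T4 translate by (6, 2): (-20/13, 48/13) → (58/13, 74/13); (29/13, -2/13) → (107/13, 24/13); (-81/13, 93/13) → (-3/13, 119/13); (110/13, -95/13) → (188/13, -69/13)
T5 scale by (2, -1): (58/13, 74/13) → (116/13, -74/13); (107/13, 24/13) → (214/13, -24/13); (-3/13, 119/13) → (-6/13, -119/13); (188/13, -69/13) → (376/13, 69/13)
T6 scale by (-1, -3): (116/13, -74/13) → (-116/13, 222/13); (214/13, -24/13) → (-214/13, 72/13); (-6/13, -119/13) → (6/13, 357/13); (376/13, 69/13) → (-376/13, -207/13)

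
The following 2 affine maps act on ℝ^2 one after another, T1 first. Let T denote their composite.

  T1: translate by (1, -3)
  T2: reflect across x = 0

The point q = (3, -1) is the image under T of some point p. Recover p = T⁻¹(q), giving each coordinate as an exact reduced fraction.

p = (-4, 2)

T1 = [1 0 1; 0 1 -3; 0 0 1]
T2·T1 = [-1 0 -1; 0 1 -3; 0 0 1]
det M = -1; M⁻¹ = [-1 0 -1; 0 1 3; 0 0 1]
M⁻¹ · (3, -1)ᵀ = (-4, 2)ᵀ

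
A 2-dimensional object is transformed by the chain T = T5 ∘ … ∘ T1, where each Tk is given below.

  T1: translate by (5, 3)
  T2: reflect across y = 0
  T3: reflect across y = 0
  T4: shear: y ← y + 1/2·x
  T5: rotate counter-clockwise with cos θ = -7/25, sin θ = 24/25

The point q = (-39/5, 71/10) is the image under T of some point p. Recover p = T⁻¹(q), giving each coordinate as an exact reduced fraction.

p = (4, -2)

T1 = [1 0 5; 0 1 3; 0 0 1]
T2·T1 = [1 0 5; 0 -1 -3; 0 0 1]
T3·…·T1 = [1 0 5; 0 1 3; 0 0 1]
T4·…·T1 = [1 0 5; 1/2 1 11/2; 0 0 1]
T5·…·T1 = [-19/25 -24/25 -167/25; 41/50 -7/25 163/50; 0 0 1]
det M = 1; M⁻¹ = [-7/25 24/25 -5; -41/50 -19/25 -3; 0 0 1]
M⁻¹ · (-39/5, 71/10)ᵀ = (4, -2)ᵀ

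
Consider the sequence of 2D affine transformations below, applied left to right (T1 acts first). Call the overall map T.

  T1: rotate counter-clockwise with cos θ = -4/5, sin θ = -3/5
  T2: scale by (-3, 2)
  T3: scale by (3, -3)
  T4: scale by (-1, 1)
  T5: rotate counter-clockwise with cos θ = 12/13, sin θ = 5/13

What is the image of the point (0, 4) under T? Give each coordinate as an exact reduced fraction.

T(p) = (816/65, 1692/65)

T1 rotate counter-clockwise with cos θ = -4/5, sin θ = -3/5: (0, 4) → (12/5, -16/5)
T2 scale by (-3, 2): (12/5, -16/5) → (-36/5, -32/5)
T3 scale by (3, -3): (-36/5, -32/5) → (-108/5, 96/5)
T4 scale by (-1, 1): (-108/5, 96/5) → (108/5, 96/5)
T5 rotate counter-clockwise with cos θ = 12/13, sin θ = 5/13: (108/5, 96/5) → (816/65, 1692/65)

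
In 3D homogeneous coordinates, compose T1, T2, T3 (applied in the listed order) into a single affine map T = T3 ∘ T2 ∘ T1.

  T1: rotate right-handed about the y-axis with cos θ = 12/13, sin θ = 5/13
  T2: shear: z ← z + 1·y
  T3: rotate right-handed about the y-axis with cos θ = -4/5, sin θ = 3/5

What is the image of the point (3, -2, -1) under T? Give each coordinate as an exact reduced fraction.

T1 rotate right-handed about the y-axis with cos θ = 12/13, sin θ = 5/13: (3, -2, -1) → (31/13, -2, -27/13)
T2 shear: z ← z + 1·y: (31/13, -2, -27/13) → (31/13, -2, -53/13)
T3 rotate right-handed about the y-axis with cos θ = -4/5, sin θ = 3/5: (31/13, -2, -53/13) → (-283/65, -2, 119/65)

T(p) = (-283/65, -2, 119/65)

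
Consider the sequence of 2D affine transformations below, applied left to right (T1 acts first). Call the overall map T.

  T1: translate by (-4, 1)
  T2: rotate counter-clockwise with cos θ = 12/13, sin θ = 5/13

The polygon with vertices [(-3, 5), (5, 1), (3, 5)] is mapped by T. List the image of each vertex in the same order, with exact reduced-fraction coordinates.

image vertices: (-114/13, 37/13), (2/13, 29/13), (-42/13, 67/13)

T1 translate by (-4, 1): (-3, 5) → (-7, 6); (5, 1) → (1, 2); (3, 5) → (-1, 6)
T2 rotate counter-clockwise with cos θ = 12/13, sin θ = 5/13: (-7, 6) → (-114/13, 37/13); (1, 2) → (2/13, 29/13); (-1, 6) → (-42/13, 67/13)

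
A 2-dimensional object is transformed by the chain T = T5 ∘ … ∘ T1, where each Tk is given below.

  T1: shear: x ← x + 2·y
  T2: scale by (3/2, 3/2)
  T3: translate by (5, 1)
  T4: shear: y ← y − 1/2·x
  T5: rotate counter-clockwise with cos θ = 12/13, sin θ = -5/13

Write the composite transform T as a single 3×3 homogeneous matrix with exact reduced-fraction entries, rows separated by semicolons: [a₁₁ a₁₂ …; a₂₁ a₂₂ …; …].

T = [57/52 36/13 105/26; -33/26 -15/13 -43/13; 0 0 1]

T1 = [1 2 0; 0 1 0; 0 0 1]
T2·T1 = [3/2 3 0; 0 3/2 0; 0 0 1]
T3·…·T1 = [3/2 3 5; 0 3/2 1; 0 0 1]
T4·…·T1 = [3/2 3 5; -3/4 0 -3/2; 0 0 1]
T5·…·T1 = [57/52 36/13 105/26; -33/26 -15/13 -43/13; 0 0 1]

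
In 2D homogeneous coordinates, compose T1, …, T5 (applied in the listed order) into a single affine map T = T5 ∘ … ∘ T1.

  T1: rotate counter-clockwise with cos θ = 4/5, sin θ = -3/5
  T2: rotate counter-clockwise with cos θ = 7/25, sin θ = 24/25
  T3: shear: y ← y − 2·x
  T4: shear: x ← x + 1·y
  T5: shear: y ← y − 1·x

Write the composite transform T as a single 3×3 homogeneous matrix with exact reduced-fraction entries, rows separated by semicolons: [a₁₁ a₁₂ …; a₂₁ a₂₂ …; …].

T1 = [4/5 3/5 0; -3/5 4/5 0; 0 0 1]
T2·T1 = [4/5 -3/5 0; 3/5 4/5 0; 0 0 1]
T3·…·T1 = [4/5 -3/5 0; -1 2 0; 0 0 1]
T4·…·T1 = [-1/5 7/5 0; -1 2 0; 0 0 1]
T5·…·T1 = [-1/5 7/5 0; -4/5 3/5 0; 0 0 1]

T = [-1/5 7/5 0; -4/5 3/5 0; 0 0 1]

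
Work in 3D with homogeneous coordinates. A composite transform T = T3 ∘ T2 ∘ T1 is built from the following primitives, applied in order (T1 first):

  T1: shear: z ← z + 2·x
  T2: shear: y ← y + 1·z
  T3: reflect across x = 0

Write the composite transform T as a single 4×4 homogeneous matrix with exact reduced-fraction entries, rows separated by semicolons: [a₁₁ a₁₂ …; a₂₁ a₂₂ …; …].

T1 = [1 0 0 0; 0 1 0 0; 2 0 1 0; 0 0 0 1]
T2·T1 = [1 0 0 0; 2 1 1 0; 2 0 1 0; 0 0 0 1]
T3·…·T1 = [-1 0 0 0; 2 1 1 0; 2 0 1 0; 0 0 0 1]

T = [-1 0 0 0; 2 1 1 0; 2 0 1 0; 0 0 0 1]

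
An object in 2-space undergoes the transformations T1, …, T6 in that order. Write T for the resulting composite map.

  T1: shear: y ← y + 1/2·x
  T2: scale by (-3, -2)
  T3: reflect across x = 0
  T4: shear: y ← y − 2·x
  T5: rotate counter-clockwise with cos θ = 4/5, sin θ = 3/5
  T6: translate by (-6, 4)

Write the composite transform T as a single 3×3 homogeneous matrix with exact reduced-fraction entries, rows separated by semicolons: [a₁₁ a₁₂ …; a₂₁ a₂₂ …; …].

T1 = [1 0 0; 1/2 1 0; 0 0 1]
T2·T1 = [-3 0 0; -1 -2 0; 0 0 1]
T3·…·T1 = [3 0 0; -1 -2 0; 0 0 1]
T4·…·T1 = [3 0 0; -7 -2 0; 0 0 1]
T5·…·T1 = [33/5 6/5 0; -19/5 -8/5 0; 0 0 1]
T6·…·T1 = [33/5 6/5 -6; -19/5 -8/5 4; 0 0 1]

T = [33/5 6/5 -6; -19/5 -8/5 4; 0 0 1]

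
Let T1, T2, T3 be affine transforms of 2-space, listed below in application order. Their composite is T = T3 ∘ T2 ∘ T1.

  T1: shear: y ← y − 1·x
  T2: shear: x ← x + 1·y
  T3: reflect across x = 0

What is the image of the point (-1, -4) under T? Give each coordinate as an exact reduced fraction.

T1 shear: y ← y − 1·x: (-1, -4) → (-1, -3)
T2 shear: x ← x + 1·y: (-1, -3) → (-4, -3)
T3 reflect across x = 0: (-4, -3) → (4, -3)

T(p) = (4, -3)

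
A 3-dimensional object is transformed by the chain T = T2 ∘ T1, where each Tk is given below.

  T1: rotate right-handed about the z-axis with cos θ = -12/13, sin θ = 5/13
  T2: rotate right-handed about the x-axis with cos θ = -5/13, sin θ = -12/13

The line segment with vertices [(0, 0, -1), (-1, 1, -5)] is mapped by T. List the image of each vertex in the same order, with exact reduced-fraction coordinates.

image vertices: (0, -12/13, 5/13), (7/13, -695/169, 529/169)

T1 rotate right-handed about the z-axis with cos θ = -12/13, sin θ = 5/13: (0, 0, -1) → (0, 0, -1); (-1, 1, -5) → (7/13, -17/13, -5)
T2 rotate right-handed about the x-axis with cos θ = -5/13, sin θ = -12/13: (0, 0, -1) → (0, -12/13, 5/13); (7/13, -17/13, -5) → (7/13, -695/169, 529/169)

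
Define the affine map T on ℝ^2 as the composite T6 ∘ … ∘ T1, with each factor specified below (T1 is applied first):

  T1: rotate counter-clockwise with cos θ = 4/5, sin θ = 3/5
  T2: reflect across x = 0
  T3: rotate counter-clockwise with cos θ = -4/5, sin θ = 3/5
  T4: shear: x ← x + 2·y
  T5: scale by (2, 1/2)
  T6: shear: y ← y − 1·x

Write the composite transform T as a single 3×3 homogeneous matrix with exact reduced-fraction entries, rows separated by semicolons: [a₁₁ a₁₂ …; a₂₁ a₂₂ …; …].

T = [-82/25 -76/25 0; 14/5 29/10 0; 0 0 1]

T1 = [4/5 -3/5 0; 3/5 4/5 0; 0 0 1]
T2·T1 = [-4/5 3/5 0; 3/5 4/5 0; 0 0 1]
T3·…·T1 = [7/25 -24/25 0; -24/25 -7/25 0; 0 0 1]
T4·…·T1 = [-41/25 -38/25 0; -24/25 -7/25 0; 0 0 1]
T5·…·T1 = [-82/25 -76/25 0; -12/25 -7/50 0; 0 0 1]
T6·…·T1 = [-82/25 -76/25 0; 14/5 29/10 0; 0 0 1]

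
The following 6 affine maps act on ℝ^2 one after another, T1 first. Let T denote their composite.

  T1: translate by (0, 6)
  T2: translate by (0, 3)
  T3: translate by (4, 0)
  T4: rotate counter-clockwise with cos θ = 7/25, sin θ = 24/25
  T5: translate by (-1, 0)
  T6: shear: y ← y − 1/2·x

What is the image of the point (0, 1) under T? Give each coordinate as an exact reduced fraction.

T1 translate by (0, 6): (0, 1) → (0, 7)
T2 translate by (0, 3): (0, 7) → (0, 10)
T3 translate by (4, 0): (0, 10) → (4, 10)
T4 rotate counter-clockwise with cos θ = 7/25, sin θ = 24/25: (4, 10) → (-212/25, 166/25)
T5 translate by (-1, 0): (-212/25, 166/25) → (-237/25, 166/25)
T6 shear: y ← y − 1/2·x: (-237/25, 166/25) → (-237/25, 569/50)

T(p) = (-237/25, 569/50)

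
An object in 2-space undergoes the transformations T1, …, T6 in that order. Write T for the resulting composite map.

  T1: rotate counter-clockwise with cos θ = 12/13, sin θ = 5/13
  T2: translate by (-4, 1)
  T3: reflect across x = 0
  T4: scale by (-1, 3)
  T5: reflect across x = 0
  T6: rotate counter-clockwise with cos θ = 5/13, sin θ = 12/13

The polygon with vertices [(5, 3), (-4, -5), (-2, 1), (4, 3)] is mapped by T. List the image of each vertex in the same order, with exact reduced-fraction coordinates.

image vertices: (-2629/169, 1194/169), (2787/169, -105/169), (-135/169, 1197/169), (-2389/169, 1263/169)

T1 rotate counter-clockwise with cos θ = 12/13, sin θ = 5/13: (5, 3) → (45/13, 61/13); (-4, -5) → (-23/13, -80/13); (-2, 1) → (-29/13, 2/13); (4, 3) → (33/13, 56/13)
T2 translate by (-4, 1): (45/13, 61/13) → (-7/13, 74/13); (-23/13, -80/13) → (-75/13, -67/13); (-29/13, 2/13) → (-81/13, 15/13); (33/13, 56/13) → (-19/13, 69/13)
T3 reflect across x = 0: (-7/13, 74/13) → (7/13, 74/13); (-75/13, -67/13) → (75/13, -67/13); (-81/13, 15/13) → (81/13, 15/13); (-19/13, 69/13) → (19/13, 69/13)
T4 scale by (-1, 3): (7/13, 74/13) → (-7/13, 222/13); (75/13, -67/13) → (-75/13, -201/13); (81/13, 15/13) → (-81/13, 45/13); (19/13, 69/13) → (-19/13, 207/13)
T5 reflect across x = 0: (-7/13, 222/13) → (7/13, 222/13); (-75/13, -201/13) → (75/13, -201/13); (-81/13, 45/13) → (81/13, 45/13); (-19/13, 207/13) → (19/13, 207/13)
T6 rotate counter-clockwise with cos θ = 5/13, sin θ = 12/13: (7/13, 222/13) → (-2629/169, 1194/169); (75/13, -201/13) → (2787/169, -105/169); (81/13, 45/13) → (-135/169, 1197/169); (19/13, 207/13) → (-2389/169, 1263/169)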